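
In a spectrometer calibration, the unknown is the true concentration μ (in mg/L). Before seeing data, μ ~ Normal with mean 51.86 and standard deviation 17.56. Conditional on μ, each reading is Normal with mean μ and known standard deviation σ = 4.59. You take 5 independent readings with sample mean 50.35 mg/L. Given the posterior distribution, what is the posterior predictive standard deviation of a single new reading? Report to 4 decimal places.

For Normal data with known variance σ², a Normal(μ₀, σ₀²) prior on μ is conjugate. Posterior precision = 1/σ₀² + n/σ²; posterior mean is the precision-weighted average of μ₀ and x̄.
σ₀² = 17.56² = 308.3536, σ² = 4.59² = 21.0681; σ² + n·σ₀² = 21.0681 + 5·308.3536 = 1562.8361.
Posterior precision = 1/σ₀² + n/σ² = 1/308.3536 + 5/21.0681 = (σ² + n·σ₀²)/(σ₀²σ²) = 1562.8361/(308.3536·21.0681); posterior variance σₙ² = σ₀²σ²/(σ² + n·σ₀²) = 308.3536·21.0681/1562.8361 = 4.156818.
Predictive variance for one new observation = σₙ² + σ² = 308.3536·21.0681/1562.8361 + 21.0681 = σ²·(σ₀² + 1562.8361)/1562.8361 = 21.0681·1871.1897/1562.8361 = 25.224918; SD = √(21.0681·1871.1897/1562.8361) = 5.0224.

5.0224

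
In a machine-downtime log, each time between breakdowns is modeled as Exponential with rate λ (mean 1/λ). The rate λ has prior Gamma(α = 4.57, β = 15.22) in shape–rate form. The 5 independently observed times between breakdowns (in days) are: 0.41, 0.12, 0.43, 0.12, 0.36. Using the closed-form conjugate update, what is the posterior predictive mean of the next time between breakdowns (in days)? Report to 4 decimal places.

1.9440

With a Gamma(shape α, rate β) prior on the exponential rate λ, the posterior after n observations with total T = Σxᵢ is Gamma(α+n, β+T).
Sum of observations T = 1.44 days; n = 5.
Posterior: Gamma(4.57+5, 15.22+1.44) = Gamma(9.57, 16.66).
The predictive distribution for the next observation is Lomax; its mean is β/(α−1) = 16.66/8.57 = 1.9440.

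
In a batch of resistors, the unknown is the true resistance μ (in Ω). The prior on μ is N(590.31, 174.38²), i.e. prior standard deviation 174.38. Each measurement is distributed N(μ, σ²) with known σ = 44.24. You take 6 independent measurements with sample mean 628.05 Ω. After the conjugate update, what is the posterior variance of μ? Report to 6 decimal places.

322.734238

For Normal data with known variance σ², a Normal(μ₀, σ₀²) prior on μ is conjugate. Posterior precision = 1/σ₀² + n/σ²; posterior mean is the precision-weighted average of μ₀ and x̄.
σ₀² = 174.38² = 30408.3844, σ² = 44.24² = 1957.1776; σ² + n·σ₀² = 1957.1776 + 6·30408.3844 = 184407.484.
Posterior precision = 1/σ₀² + n/σ² = 1/30408.3844 + 6/1957.1776 = (σ² + n·σ₀²)/(σ₀²σ²) = 184407.484/(30408.3844·1957.1776); posterior variance σₙ² = σ₀²σ²/(σ² + n·σ₀²) = 30408.3844·1957.1776/184407.484 = 322.734238.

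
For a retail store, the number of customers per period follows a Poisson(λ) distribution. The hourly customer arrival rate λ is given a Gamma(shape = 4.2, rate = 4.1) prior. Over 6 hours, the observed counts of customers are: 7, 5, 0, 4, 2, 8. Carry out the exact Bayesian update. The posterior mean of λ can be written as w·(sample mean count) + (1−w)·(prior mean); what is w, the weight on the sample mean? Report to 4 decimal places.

0.5941

With a Gamma(shape α, rate β) prior, the Poisson likelihood is conjugate: the posterior is Gamma(α + ΣXᵢ, β + n).
Posterior mean = (α₀+S)/(β₀+n) = [n/(β₀+n)]·(S/n) + [β₀/(β₀+n)]·(α₀/β₀), so only n and β₀ enter the weight.
Weight on data w = n/(β₀+n) = 6/(4.1+6) = 6/10.1 = 0.5941.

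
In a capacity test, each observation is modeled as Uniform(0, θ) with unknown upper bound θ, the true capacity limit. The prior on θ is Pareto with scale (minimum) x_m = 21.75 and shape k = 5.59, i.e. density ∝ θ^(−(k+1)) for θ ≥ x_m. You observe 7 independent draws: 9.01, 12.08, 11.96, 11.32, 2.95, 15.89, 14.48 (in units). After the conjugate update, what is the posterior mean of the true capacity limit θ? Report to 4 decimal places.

A Pareto(scale x_m, shape k) prior on the upper bound θ of Uniform(0, θ) is conjugate: posterior is Pareto(max(x_m, max xᵢ), k + n).
Sample maximum = 15.89; prior scale x_m = 21.75 → posterior scale = max = 21.75.
Posterior shape = 5.59 + 7 = 12.59.
E[θ|data] = k·x_m/(k−1) = 12.59·21.75/11.59 = 23.6266.

23.6266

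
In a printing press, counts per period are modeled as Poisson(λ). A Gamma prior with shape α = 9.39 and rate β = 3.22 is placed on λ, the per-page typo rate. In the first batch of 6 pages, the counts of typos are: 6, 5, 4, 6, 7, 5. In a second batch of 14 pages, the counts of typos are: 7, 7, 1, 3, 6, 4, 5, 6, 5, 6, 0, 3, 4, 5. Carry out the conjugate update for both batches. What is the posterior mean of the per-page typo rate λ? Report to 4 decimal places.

With a Gamma(shape α, rate β) prior, the Poisson likelihood is conjugate: the posterior is Gamma(α + ΣXᵢ, β + n).
Batch 1: sum of counts S = 33 over n = 6 pages.
After batch 1: Gamma(α+S, β+n) = Gamma(9.39+33, 3.22+6) = Gamma(42.39, 9.22).
Batch 2: sum of counts S = 62 over n = 14 pages.
After batch 2: Gamma(α+S, β+n) = Gamma(42.39+62, 9.22+14) = Gamma(104.39, 23.22).
Posterior mean = α/β = 104.39/23.22 = 4.4957.

4.4957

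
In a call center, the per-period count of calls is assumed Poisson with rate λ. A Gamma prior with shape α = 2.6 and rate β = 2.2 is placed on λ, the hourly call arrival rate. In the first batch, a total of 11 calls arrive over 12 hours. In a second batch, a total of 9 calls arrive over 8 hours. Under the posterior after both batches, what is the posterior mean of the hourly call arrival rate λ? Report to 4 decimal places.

With a Gamma(shape α, rate β) prior, the Poisson likelihood is conjugate: the posterior is Gamma(α + ΣXᵢ, β + n).
After batch 1: Gamma(α+S, β+n) = Gamma(2.6+11, 2.2+12) = Gamma(13.6, 14.2).
After batch 2: Gamma(α+S, β+n) = Gamma(13.6+9, 14.2+8) = Gamma(22.6, 22.2).
Posterior mean = α/β = 22.6/22.2 = 1.0180.

1.0180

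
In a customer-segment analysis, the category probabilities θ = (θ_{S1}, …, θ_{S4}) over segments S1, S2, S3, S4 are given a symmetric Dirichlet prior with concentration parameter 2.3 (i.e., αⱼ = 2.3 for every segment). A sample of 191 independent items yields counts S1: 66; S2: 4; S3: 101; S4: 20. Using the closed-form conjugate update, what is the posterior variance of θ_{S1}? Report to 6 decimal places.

0.001117

The Dirichlet prior is conjugate to the Multinomial likelihood: each posterior αⱼ = prior αⱼ + observed count nⱼ.
Posterior concentration: (68.3, 6.3, 103.3, 22.3), total = 200.2.
Var[θ_j] = α_j(Σα−α_j)/((Σα)²(Σα+1)) = 68.3·131.9/(200.2²·201.2) = 0.001117.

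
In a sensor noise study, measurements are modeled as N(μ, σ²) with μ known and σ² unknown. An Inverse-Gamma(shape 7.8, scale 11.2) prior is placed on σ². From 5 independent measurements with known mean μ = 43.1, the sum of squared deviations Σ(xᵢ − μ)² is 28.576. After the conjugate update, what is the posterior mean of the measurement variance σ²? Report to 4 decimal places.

2.7406

With known mean μ and an Inverse-Gamma(α, β) prior on σ², the Normal likelihood is conjugate: posterior is Inv-Gamma(α + n/2, β + Σ(xᵢ−μ)²/2).
Posterior: Inv-Gamma(7.8 + 5/2, 11.2 + 28.576/2) = Inv-Gamma(10.30, 25.4880).
E[σ²|data] = β/(α−1) = 25.4880/9.30 = 2.7406.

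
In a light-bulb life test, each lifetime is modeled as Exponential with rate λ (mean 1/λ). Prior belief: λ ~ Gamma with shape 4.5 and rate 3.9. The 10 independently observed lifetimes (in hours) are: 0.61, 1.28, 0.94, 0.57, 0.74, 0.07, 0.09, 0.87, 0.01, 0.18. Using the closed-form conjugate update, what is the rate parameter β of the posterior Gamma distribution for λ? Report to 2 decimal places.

With a Gamma(shape α, rate β) prior on the exponential rate λ, the posterior after n observations with total T = Σxᵢ is Gamma(α+n, β+T).
Sum of observations T = 5.36 hours; n = 10.
Posterior: Gamma(4.5+10, 3.9+5.36) = Gamma(14.5, 9.26).
Posterior β = 9.26.

9.26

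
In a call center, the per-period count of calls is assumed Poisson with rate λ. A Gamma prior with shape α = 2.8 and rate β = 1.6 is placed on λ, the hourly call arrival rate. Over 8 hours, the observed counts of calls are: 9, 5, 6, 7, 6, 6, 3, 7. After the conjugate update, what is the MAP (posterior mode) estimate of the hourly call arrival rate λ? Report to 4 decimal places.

With a Gamma(shape α, rate β) prior, the Poisson likelihood is conjugate: the posterior is Gamma(α + ΣXᵢ, β + n).
Sum of counts S = 49 over n = 8 hours.
Posterior: Gamma(α+S, β+n) = Gamma(2.8+49, 1.6+8) = Gamma(51.8, 9.6).
Mode of Gamma(α,β) for α≥1 is (α−1)/β = 50.8/9.6 = 5.2917.

5.2917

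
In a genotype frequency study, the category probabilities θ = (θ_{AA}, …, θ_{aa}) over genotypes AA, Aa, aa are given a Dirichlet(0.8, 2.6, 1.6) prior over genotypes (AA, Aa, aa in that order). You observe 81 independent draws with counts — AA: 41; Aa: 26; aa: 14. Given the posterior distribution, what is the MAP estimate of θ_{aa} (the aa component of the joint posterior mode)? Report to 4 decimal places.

0.1759

The Dirichlet prior is conjugate to the Multinomial likelihood: each posterior αⱼ = prior αⱼ + observed count nⱼ.
Posterior concentration: (41.8, 28.6, 15.6), total = 86.0.
Joint mode component: (α_{aa}−1)/(Σα−K) = 14.6/83.0 = 0.1759.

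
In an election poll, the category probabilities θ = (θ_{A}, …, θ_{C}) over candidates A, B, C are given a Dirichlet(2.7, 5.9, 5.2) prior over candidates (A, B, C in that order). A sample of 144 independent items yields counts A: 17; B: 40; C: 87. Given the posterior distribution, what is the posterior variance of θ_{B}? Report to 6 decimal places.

The Dirichlet prior is conjugate to the Multinomial likelihood: each posterior αⱼ = prior αⱼ + observed count nⱼ.
Posterior concentration: (19.7, 45.9, 92.2), total = 157.8.
Var[θ_j] = α_j(Σα−α_j)/((Σα)²(Σα+1)) = 45.9·111.9/(157.8²·158.8) = 0.001299.

0.001299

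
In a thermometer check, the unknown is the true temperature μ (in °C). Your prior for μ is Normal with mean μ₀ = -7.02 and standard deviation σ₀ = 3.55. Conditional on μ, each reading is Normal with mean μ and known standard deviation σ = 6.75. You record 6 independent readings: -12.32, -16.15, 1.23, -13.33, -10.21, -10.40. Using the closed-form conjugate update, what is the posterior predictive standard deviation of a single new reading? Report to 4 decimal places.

For Normal data with known variance σ², a Normal(μ₀, σ₀²) prior on μ is conjugate. Posterior precision = 1/σ₀² + n/σ²; posterior mean is the precision-weighted average of μ₀ and x̄.
σ₀² = 3.55² = 12.6025, σ² = 6.75² = 45.5625; σ² + n·σ₀² = 45.5625 + 6·12.6025 = 121.1775.
Posterior precision = 1/σ₀² + n/σ² = 1/12.6025 + 6/45.5625 = (σ² + n·σ₀²)/(σ₀²σ²) = 121.1775/(12.6025·45.5625); posterior variance σₙ² = σ₀²σ²/(σ² + n·σ₀²) = 12.6025·45.5625/121.1775 = 4.738515.
Predictive variance for one new observation = σₙ² + σ² = 12.6025·45.5625/121.1775 + 45.5625 = σ²·(σ₀² + 121.1775)/121.1775 = 45.5625·133.78/121.1775 = 50.301015; SD = √(45.5625·133.78/121.1775) = 7.0923.

7.0923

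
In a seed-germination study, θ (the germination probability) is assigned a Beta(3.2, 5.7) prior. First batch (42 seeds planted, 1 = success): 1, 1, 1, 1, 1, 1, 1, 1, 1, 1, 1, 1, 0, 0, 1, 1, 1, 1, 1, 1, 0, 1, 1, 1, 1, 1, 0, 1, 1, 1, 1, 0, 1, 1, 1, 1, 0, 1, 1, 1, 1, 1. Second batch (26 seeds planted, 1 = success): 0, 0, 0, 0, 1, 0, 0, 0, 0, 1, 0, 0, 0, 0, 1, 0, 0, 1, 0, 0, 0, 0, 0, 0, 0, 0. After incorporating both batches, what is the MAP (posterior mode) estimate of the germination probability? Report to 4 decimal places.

0.5634

The Beta prior is conjugate to a Binomial/Bernoulli likelihood; the update adds successes to α and failures to β.
After batch 1: Beta(3.2+36, 5.7+6) = Beta(39.2, 11.7).
After batch 2: Beta(39.2+4, 11.7+22) = Beta(43.2, 33.7).
Mode of Beta(a,b) for a,b>1 is (a−1)/(a+b−2) = 42.2/74.9 = 0.5634.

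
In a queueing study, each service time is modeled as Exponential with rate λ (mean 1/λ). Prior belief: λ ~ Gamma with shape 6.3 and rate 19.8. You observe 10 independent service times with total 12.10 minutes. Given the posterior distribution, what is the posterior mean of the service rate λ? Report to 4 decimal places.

With a Gamma(shape α, rate β) prior on the exponential rate λ, the posterior after n observations with total T = Σxᵢ is Gamma(α+n, β+T).
Posterior: Gamma(6.3+10, 19.8+12.10) = Gamma(16.3, 31.90).
Posterior mean of λ = α/β = 16.3/31.90 = 0.5110.

0.5110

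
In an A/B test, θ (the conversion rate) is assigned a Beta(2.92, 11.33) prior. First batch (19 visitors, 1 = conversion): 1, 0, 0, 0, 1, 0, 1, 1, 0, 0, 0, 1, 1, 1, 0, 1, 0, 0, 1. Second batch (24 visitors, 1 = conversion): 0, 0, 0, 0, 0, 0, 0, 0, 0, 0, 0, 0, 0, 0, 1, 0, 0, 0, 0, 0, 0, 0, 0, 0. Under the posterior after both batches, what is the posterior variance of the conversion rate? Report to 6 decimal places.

0.003000

The Beta prior is conjugate to a Binomial/Bernoulli likelihood; the update adds successes to α and failures to β.
After batch 1: Beta(2.92+9, 11.33+10) = Beta(11.92, 21.33).
After batch 2: Beta(11.92+1, 21.33+23) = Beta(12.92, 44.33).
Var = αβ/((α+β)²(α+β+1)) = 12.92·44.33/(57.25²·58.25) = 0.003000.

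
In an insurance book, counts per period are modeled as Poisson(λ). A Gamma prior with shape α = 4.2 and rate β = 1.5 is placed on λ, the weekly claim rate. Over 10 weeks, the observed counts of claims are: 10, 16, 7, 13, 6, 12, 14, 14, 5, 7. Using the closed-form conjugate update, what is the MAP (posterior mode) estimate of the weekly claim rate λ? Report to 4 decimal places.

With a Gamma(shape α, rate β) prior, the Poisson likelihood is conjugate: the posterior is Gamma(α + ΣXᵢ, β + n).
Sum of counts S = 104 over n = 10 weeks.
Posterior: Gamma(α+S, β+n) = Gamma(4.2+104, 1.5+10) = Gamma(108.2, 11.5).
Mode of Gamma(α,β) for α≥1 is (α−1)/β = 107.2/11.5 = 9.3217.

9.3217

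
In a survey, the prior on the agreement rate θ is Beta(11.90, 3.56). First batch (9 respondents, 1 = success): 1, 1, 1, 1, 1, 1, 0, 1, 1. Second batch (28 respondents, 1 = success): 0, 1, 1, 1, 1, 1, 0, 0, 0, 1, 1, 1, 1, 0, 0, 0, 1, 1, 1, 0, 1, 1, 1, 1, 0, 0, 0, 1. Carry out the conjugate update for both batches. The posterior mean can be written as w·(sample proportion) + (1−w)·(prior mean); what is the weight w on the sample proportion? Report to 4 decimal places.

0.7053

The Beta prior is conjugate to a Binomial/Bernoulli likelihood; the update adds successes to α and failures to β.
Total number of respondents: n = 9 + 28 = 37.
Posterior mean = (α₀+k)/(α₀+β₀+n) = [n/(α₀+β₀+n)]·(k/n) + [(α₀+β₀)/(α₀+β₀+n)]·α₀/(α₀+β₀), so only n and the prior enter the weight.
The weight on the data is w = n/(α₀+β₀+n) = 37/(11.90+3.56+37) = 37/52.46 = 0.7053.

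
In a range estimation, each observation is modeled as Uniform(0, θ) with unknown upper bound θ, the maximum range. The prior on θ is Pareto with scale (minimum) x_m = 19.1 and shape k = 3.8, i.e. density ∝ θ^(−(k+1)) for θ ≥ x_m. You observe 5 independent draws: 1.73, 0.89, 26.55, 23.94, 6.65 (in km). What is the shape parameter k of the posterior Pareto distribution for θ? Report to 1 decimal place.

8.8

A Pareto(scale x_m, shape k) prior on the upper bound θ of Uniform(0, θ) is conjugate: posterior is Pareto(max(x_m, max xᵢ), k + n).
Sample maximum = 26.55; prior scale x_m = 19.1 → posterior scale = max = 26.55.
Posterior shape = 3.8 + 5 = 8.8.
Posterior shape k = 8.8.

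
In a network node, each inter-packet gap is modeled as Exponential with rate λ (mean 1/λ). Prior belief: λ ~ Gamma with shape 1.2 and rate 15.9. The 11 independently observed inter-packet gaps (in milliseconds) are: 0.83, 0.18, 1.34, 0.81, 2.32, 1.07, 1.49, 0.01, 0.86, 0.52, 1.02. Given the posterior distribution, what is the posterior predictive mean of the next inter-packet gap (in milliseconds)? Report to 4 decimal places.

With a Gamma(shape α, rate β) prior on the exponential rate λ, the posterior after n observations with total T = Σxᵢ is Gamma(α+n, β+T).
Sum of observations T = 10.45 milliseconds; n = 11.
Posterior: Gamma(1.2+11, 15.9+10.45) = Gamma(12.2, 26.35).
The predictive distribution for the next observation is Lomax; its mean is β/(α−1) = 26.35/11.2 = 2.3527.

2.3527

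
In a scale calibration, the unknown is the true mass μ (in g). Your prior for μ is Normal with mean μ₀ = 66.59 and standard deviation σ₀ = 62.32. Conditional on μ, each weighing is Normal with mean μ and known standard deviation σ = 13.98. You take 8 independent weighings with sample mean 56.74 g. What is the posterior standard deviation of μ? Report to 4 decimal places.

4.9272

For Normal data with known variance σ², a Normal(μ₀, σ₀²) prior on μ is conjugate. Posterior precision = 1/σ₀² + n/σ²; posterior mean is the precision-weighted average of μ₀ and x̄.
σ₀² = 62.32² = 3883.7824, σ² = 13.98² = 195.4404; σ² + n·σ₀² = 195.4404 + 8·3883.7824 = 31265.6996.
Posterior precision = 1/σ₀² + n/σ² = 1/3883.7824 + 8/195.4404 = (σ² + n·σ₀²)/(σ₀²σ²) = 31265.6996/(3883.7824·195.4404); posterior variance σₙ² = σ₀²σ²/(σ² + n·σ₀²) = 3883.7824·195.4404/31265.6996 = 24.277339.
Posterior SD = √σₙ² = √(3883.7824·195.4404/31265.6996) = 4.9272.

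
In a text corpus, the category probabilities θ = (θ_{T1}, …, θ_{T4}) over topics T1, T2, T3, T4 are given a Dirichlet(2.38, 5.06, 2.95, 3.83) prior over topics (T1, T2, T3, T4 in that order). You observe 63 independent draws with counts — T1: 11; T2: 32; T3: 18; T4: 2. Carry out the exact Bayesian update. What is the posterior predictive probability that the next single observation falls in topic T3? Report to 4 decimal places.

The Dirichlet prior is conjugate to the Multinomial likelihood: each posterior αⱼ = prior αⱼ + observed count nⱼ.
Posterior concentration: (13.38, 37.06, 20.95, 5.83), total = 77.22.
P(next = T3 | data) = α_{T3}/Σα = 0.2713.

0.2713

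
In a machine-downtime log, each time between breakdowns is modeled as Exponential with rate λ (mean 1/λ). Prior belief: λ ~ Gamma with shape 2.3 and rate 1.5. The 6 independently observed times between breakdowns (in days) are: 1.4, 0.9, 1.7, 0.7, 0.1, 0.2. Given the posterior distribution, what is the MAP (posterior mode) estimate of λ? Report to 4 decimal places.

With a Gamma(shape α, rate β) prior on the exponential rate λ, the posterior after n observations with total T = Σxᵢ is Gamma(α+n, β+T).
Sum of observations T = 5.0 days; n = 6.
Posterior: Gamma(2.3+6, 1.5+5.0) = Gamma(8.3, 6.5).
Mode = (α−1)/β = 1.1231.

1.1231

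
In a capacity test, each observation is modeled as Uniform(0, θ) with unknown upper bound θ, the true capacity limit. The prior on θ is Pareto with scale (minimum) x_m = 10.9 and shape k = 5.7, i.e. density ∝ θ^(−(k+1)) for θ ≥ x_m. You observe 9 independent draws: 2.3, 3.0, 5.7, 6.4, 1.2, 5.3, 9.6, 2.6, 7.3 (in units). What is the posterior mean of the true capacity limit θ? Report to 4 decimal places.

A Pareto(scale x_m, shape k) prior on the upper bound θ of Uniform(0, θ) is conjugate: posterior is Pareto(max(x_m, max xᵢ), k + n).
Sample maximum = 9.6; prior scale x_m = 10.9 → posterior scale = max = 10.9.
Posterior shape = 5.7 + 9 = 14.7.
E[θ|data] = k·x_m/(k−1) = 14.7·10.9/13.7 = 11.6956.

11.6956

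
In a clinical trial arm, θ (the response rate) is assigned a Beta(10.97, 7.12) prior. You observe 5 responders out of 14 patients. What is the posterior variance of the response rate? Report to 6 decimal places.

The Beta prior is conjugate to a Binomial/Bernoulli likelihood; the update adds successes to α and failures to β.
Posterior: Beta(α+k, β+n−k) = Beta(10.97+5, 7.12+9) = Beta(15.97, 16.12).
Var = αβ/((α+β)²(α+β+1)) = 15.97·16.12/(32.09²·33.09) = 0.007555.

0.007555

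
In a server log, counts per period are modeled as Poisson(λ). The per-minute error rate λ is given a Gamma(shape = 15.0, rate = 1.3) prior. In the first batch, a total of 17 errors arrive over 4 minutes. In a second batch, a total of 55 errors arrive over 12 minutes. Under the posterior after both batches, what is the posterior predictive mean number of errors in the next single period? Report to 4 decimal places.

5.0289

With a Gamma(shape α, rate β) prior, the Poisson likelihood is conjugate: the posterior is Gamma(α + ΣXᵢ, β + n).
After batch 1: Gamma(α+S, β+n) = Gamma(15.0+17, 1.3+4) = Gamma(32.0, 5.3).
After batch 2: Gamma(α+S, β+n) = Gamma(32.0+55, 5.3+12) = Gamma(87.0, 17.3).
The predictive distribution for one future period is NegBinom with mean α/β = 5.0289.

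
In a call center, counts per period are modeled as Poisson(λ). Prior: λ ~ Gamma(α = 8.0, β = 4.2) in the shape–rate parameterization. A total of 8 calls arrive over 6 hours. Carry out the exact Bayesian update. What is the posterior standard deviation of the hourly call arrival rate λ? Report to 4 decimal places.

0.3922

With a Gamma(shape α, rate β) prior, the Poisson likelihood is conjugate: the posterior is Gamma(α + ΣXᵢ, β + n).
Posterior: Gamma(α+S, β+n) = Gamma(8.0+8, 4.2+6) = Gamma(16.0, 10.2).
SD = √α/β = √16.0/10.2 = 0.3922.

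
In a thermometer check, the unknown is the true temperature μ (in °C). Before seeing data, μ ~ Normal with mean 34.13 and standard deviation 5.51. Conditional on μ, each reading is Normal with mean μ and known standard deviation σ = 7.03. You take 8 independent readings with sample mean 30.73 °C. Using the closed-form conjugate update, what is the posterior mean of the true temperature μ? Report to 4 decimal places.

31.3049

For Normal data with known variance σ², a Normal(μ₀, σ₀²) prior on μ is conjugate. Posterior precision = 1/σ₀² + n/σ²; posterior mean is the precision-weighted average of μ₀ and x̄.
n·x̄ = 8·30.73 = 245.84.
σ₀² = 5.51² = 30.3601, σ² = 7.03² = 49.4209; σ² + n·σ₀² = 49.4209 + 8·30.3601 = 292.3017.
Posterior mean = (μ₀/σ₀² + n·x̄/σ²)/(1/σ₀² + n/σ²) = (σ²·μ₀ + σ₀²·n·x̄)/(σ² + n·σ₀²) = (49.4209·34.13 + 30.3601·245.84)/292.3017 = 9150.462301/292.3017 = 31.3049.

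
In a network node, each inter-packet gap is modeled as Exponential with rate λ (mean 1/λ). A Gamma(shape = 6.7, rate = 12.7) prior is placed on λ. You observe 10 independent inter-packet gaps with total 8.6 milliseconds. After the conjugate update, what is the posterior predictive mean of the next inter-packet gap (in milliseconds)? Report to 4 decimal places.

With a Gamma(shape α, rate β) prior on the exponential rate λ, the posterior after n observations with total T = Σxᵢ is Gamma(α+n, β+T).
Posterior: Gamma(6.7+10, 12.7+8.6) = Gamma(16.7, 21.3).
The predictive distribution for the next observation is Lomax; its mean is β/(α−1) = 21.3/15.7 = 1.3567.

1.3567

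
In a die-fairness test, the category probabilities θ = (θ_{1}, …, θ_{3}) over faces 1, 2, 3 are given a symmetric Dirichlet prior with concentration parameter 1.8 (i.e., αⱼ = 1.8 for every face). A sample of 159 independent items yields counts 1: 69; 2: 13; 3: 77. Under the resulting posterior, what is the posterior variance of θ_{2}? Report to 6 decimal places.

0.000495

The Dirichlet prior is conjugate to the Multinomial likelihood: each posterior αⱼ = prior αⱼ + observed count nⱼ.
Posterior concentration: (70.8, 14.8, 78.8), total = 164.4.
Var[θ_j] = α_j(Σα−α_j)/((Σα)²(Σα+1)) = 14.8·149.6/(164.4²·165.4) = 0.000495.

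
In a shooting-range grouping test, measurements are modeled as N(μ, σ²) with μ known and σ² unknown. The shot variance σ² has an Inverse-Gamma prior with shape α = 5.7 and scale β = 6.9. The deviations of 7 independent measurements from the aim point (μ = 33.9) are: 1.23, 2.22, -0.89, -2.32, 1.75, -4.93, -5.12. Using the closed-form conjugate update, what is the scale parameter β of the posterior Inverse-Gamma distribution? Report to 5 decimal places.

39.99880

With known mean μ and an Inverse-Gamma(α, β) prior on σ², the Normal likelihood is conjugate: posterior is Inv-Gamma(α + n/2, β + Σ(xᵢ−μ)²/2).
Σ(xᵢ−μ)² = (1.23)² + (2.22)² + (-0.89)² + (-2.32)² + (1.75)² + (-4.93)² + (-5.12)² = 66.1976.
Posterior: Inv-Gamma(5.7 + 7/2, 6.9 + 66.1976/2) = Inv-Gamma(9.20, 39.99880).
Posterior β = 39.99880.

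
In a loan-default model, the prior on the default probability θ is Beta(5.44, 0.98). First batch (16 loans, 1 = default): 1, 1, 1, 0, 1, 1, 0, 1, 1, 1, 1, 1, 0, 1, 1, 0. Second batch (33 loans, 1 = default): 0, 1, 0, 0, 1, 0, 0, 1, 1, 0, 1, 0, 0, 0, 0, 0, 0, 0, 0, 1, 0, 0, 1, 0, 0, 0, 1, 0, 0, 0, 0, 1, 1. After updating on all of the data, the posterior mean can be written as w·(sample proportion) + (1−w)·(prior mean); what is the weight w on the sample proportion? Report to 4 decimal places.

The Beta prior is conjugate to a Binomial/Bernoulli likelihood; the update adds successes to α and failures to β.
Total number of loans: n = 16 + 33 = 49.
Posterior mean = (α₀+k)/(α₀+β₀+n) = [n/(α₀+β₀+n)]·(k/n) + [(α₀+β₀)/(α₀+β₀+n)]·α₀/(α₀+β₀), so only n and the prior enter the weight.
The weight on the data is w = n/(α₀+β₀+n) = 49/(5.44+0.98+49) = 49/55.42 = 0.8842.

0.8842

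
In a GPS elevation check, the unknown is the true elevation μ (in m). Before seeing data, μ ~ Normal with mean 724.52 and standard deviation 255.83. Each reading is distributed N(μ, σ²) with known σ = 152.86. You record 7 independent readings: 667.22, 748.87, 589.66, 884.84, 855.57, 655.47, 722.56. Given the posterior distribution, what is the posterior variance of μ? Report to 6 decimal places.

For Normal data with known variance σ², a Normal(μ₀, σ₀²) prior on μ is conjugate. Posterior precision = 1/σ₀² + n/σ²; posterior mean is the precision-weighted average of μ₀ and x̄.
σ₀² = 255.83² = 65448.9889, σ² = 152.86² = 23366.1796; σ² + n·σ₀² = 23366.1796 + 7·65448.9889 = 481509.1019.
Posterior precision = 1/σ₀² + n/σ² = 1/65448.9889 + 7/23366.1796 = (σ² + n·σ₀²)/(σ₀²σ²) = 481509.1019/(65448.9889·23366.1796); posterior variance σₙ² = σ₀²σ²/(σ² + n·σ₀²) = 65448.9889·23366.1796/481509.1019 = 3176.041373.

3176.041373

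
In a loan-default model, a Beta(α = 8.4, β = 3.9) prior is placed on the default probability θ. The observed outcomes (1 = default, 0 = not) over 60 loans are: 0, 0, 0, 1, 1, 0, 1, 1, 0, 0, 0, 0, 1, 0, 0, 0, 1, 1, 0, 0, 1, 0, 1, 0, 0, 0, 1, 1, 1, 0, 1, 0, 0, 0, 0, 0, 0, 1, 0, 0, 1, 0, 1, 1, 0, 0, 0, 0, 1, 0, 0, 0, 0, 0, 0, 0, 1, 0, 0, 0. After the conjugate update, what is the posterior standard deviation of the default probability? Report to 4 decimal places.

The Beta prior is conjugate to a Binomial/Bernoulli likelihood; the update adds successes to α and failures to β.
Posterior: Beta(α+k, β+n−k) = Beta(8.4+19, 3.9+41) = Beta(27.4, 44.9).
Var = αβ/((α+β)²(α+β+1)) = 27.4·44.9/(72.3²·73.3) = 0.00321082; SD = √0.00321082 = 0.0567.

0.0567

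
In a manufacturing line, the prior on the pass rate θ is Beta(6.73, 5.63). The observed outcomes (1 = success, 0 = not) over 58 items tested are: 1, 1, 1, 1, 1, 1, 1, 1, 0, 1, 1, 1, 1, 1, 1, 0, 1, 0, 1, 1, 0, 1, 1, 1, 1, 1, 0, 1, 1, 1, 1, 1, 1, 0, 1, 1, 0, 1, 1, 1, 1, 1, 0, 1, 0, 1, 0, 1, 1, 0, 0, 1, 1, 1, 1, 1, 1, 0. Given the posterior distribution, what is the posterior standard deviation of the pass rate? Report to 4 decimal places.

The Beta prior is conjugate to a Binomial/Bernoulli likelihood; the update adds successes to α and failures to β.
Posterior: Beta(α+k, β+n−k) = Beta(6.73+45, 5.63+13) = Beta(51.73, 18.63).
Var = αβ/((α+β)²(α+β+1)) = 51.73·18.63/(70.36²·71.36) = 0.00272803; SD = √0.00272803 = 0.0522.

0.0522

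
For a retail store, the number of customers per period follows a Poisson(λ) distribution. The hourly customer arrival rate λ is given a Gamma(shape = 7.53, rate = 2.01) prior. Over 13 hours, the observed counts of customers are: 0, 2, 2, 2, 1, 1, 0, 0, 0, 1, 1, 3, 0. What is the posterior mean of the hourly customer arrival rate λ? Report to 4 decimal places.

1.3678

With a Gamma(shape α, rate β) prior, the Poisson likelihood is conjugate: the posterior is Gamma(α + ΣXᵢ, β + n).
Sum of counts S = 13 over n = 13 hours.
Posterior: Gamma(α+S, β+n) = Gamma(7.53+13, 2.01+13) = Gamma(20.53, 15.01).
Posterior mean = α/β = 20.53/15.01 = 1.3678.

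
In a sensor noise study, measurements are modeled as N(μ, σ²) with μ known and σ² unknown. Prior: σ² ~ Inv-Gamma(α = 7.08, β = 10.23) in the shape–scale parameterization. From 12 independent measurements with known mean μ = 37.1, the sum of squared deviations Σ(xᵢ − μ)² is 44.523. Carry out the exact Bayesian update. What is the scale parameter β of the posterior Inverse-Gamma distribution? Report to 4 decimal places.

With known mean μ and an Inverse-Gamma(α, β) prior on σ², the Normal likelihood is conjugate: posterior is Inv-Gamma(α + n/2, β + Σ(xᵢ−μ)²/2).
Posterior: Inv-Gamma(7.08 + 12/2, 10.23 + 44.523/2) = Inv-Gamma(13.08, 32.4915).
Posterior β = 32.4915.

32.4915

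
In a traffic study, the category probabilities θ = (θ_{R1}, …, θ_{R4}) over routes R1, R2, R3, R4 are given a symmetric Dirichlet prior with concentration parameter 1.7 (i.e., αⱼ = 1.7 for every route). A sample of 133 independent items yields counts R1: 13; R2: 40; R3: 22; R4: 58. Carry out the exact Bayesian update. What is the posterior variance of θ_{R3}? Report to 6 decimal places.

0.001000

The Dirichlet prior is conjugate to the Multinomial likelihood: each posterior αⱼ = prior αⱼ + observed count nⱼ.
Posterior concentration: (14.7, 41.7, 23.7, 59.7), total = 139.8.
Var[θ_j] = α_j(Σα−α_j)/((Σα)²(Σα+1)) = 23.7·116.1/(139.8²·140.8) = 0.001000.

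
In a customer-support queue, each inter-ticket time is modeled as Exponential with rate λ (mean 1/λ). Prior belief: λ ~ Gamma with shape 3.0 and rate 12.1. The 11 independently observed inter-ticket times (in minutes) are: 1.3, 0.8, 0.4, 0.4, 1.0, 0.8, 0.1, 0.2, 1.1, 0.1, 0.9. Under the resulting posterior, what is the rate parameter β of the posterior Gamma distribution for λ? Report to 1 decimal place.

19.2

With a Gamma(shape α, rate β) prior on the exponential rate λ, the posterior after n observations with total T = Σxᵢ is Gamma(α+n, β+T).
Sum of observations T = 7.1 minutes; n = 11.
Posterior: Gamma(3.0+11, 12.1+7.1) = Gamma(14.0, 19.2).
Posterior β = 19.2.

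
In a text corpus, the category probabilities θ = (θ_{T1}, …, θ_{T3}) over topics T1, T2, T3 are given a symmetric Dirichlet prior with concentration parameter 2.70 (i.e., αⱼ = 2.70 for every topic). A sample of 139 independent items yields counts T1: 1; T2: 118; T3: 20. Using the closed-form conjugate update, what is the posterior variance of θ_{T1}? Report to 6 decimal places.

0.000166

The Dirichlet prior is conjugate to the Multinomial likelihood: each posterior αⱼ = prior αⱼ + observed count nⱼ.
Posterior concentration: (3.70, 120.70, 22.70), total = 147.10.
Var[θ_j] = α_j(Σα−α_j)/((Σα)²(Σα+1)) = 3.70·143.40/(147.10²·148.10) = 0.000166.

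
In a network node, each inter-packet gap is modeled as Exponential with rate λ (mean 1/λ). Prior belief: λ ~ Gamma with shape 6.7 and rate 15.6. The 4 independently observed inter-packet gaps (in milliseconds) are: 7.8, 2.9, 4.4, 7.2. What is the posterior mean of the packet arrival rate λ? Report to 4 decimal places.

0.2823

With a Gamma(shape α, rate β) prior on the exponential rate λ, the posterior after n observations with total T = Σxᵢ is Gamma(α+n, β+T).
Sum of observations T = 22.3 milliseconds; n = 4.
Posterior: Gamma(6.7+4, 15.6+22.3) = Gamma(10.7, 37.9).
Posterior mean of λ = α/β = 10.7/37.9 = 0.2823.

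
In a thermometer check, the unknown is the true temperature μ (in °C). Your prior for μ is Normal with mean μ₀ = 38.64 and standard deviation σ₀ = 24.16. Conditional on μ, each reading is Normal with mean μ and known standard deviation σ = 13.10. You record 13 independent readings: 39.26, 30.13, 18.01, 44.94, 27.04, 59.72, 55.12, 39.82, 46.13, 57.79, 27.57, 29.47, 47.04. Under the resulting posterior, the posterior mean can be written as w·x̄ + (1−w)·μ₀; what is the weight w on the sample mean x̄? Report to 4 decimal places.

For Normal data with known variance σ², a Normal(μ₀, σ₀²) prior on μ is conjugate. Posterior precision = 1/σ₀² + n/σ²; posterior mean is the precision-weighted average of μ₀ and x̄.
σ₀² = 24.16² = 583.7056, σ² = 13.10² = 171.61. Prior precision 1/σ₀² = 1/583.7056; data precision n/σ² = 13/171.61.
w = (n/σ²)/(1/σ₀² + n/σ²) = n·σ₀²/(σ² + n·σ₀²) = 13·583.7056/(171.61 + 13·583.7056) = 7588.1728/7759.7828 = 0.9779.

0.9779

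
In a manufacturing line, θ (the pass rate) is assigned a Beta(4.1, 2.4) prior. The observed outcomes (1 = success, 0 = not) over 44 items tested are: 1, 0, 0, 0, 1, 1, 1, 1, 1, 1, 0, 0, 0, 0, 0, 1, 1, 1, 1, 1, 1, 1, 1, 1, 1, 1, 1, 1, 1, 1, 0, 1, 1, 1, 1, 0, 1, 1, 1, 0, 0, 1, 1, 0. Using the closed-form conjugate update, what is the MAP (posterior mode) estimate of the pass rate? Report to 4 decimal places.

0.7031

The Beta prior is conjugate to a Binomial/Bernoulli likelihood; the update adds successes to α and failures to β.
Posterior: Beta(α+k, β+n−k) = Beta(4.1+31, 2.4+13) = Beta(35.1, 15.4).
Mode of Beta(a,b) for a,b>1 is (a−1)/(a+b−2) = 34.1/48.5 = 0.7031.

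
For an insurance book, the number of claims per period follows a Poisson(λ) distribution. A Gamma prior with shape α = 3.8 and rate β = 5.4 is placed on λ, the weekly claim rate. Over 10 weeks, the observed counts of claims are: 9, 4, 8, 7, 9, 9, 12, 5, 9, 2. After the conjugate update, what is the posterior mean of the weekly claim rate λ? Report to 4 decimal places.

With a Gamma(shape α, rate β) prior, the Poisson likelihood is conjugate: the posterior is Gamma(α + ΣXᵢ, β + n).
Sum of counts S = 74 over n = 10 weeks.
Posterior: Gamma(α+S, β+n) = Gamma(3.8+74, 5.4+10) = Gamma(77.8, 15.4).
Posterior mean = α/β = 77.8/15.4 = 5.0519.

5.0519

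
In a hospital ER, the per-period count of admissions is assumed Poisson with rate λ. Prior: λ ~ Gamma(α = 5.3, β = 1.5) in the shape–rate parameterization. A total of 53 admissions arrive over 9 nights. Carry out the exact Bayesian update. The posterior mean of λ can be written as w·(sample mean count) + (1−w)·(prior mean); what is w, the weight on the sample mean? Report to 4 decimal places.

With a Gamma(shape α, rate β) prior, the Poisson likelihood is conjugate: the posterior is Gamma(α + ΣXᵢ, β + n).
Posterior mean = (α₀+S)/(β₀+n) = [n/(β₀+n)]·(S/n) + [β₀/(β₀+n)]·(α₀/β₀), so only n and β₀ enter the weight.
Weight on data w = n/(β₀+n) = 9/(1.5+9) = 9/10.5 = 0.8571.

0.8571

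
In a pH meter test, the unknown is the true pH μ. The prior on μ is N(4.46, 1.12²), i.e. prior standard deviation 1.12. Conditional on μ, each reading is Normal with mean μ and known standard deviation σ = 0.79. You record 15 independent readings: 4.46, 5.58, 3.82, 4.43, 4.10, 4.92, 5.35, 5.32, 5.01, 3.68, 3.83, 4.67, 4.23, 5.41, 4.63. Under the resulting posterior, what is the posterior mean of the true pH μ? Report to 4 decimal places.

For Normal data with known variance σ², a Normal(μ₀, σ₀²) prior on μ is conjugate. Posterior precision = 1/σ₀² + n/σ²; posterior mean is the precision-weighted average of μ₀ and x̄.
Σxᵢ = 4.46 + 5.58 + 3.82 + 4.43 + 4.10 + 4.92 + 5.35 + 5.32 + 5.01 + 3.68 + 3.83 + 4.67 + 4.23 + 5.41 + 4.63 = 69.44, so n·x̄ = 69.44.
σ₀² = 1.12² = 1.2544, σ² = 0.79² = 0.6241; σ² + n·σ₀² = 0.6241 + 15·1.2544 = 19.4401.
Posterior mean = (μ₀/σ₀² + n·x̄/σ²)/(1/σ₀² + n/σ²) = (σ²·μ₀ + σ₀²·n·x̄)/(σ² + n·σ₀²) = (0.6241·4.46 + 1.2544·69.44)/19.4401 = 89.889022/19.4401 = 4.6239.

4.6239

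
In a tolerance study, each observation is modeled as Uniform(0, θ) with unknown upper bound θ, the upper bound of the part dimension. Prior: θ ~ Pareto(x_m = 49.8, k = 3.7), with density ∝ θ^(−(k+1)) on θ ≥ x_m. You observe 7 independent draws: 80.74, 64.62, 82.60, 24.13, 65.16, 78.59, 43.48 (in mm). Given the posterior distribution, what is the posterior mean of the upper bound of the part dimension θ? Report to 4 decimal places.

A Pareto(scale x_m, shape k) prior on the upper bound θ of Uniform(0, θ) is conjugate: posterior is Pareto(max(x_m, max xᵢ), k + n).
Sample maximum = 82.60; prior scale x_m = 49.8 → posterior scale = max = 82.60.
Posterior shape = 3.7 + 7 = 10.7.
E[θ|data] = k·x_m/(k−1) = 10.7·82.60/9.7 = 91.1155.

91.1155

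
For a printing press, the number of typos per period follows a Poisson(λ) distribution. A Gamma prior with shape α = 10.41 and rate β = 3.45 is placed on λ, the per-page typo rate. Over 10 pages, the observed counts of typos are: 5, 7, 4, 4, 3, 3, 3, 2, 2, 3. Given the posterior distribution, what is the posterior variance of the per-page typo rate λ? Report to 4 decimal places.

0.2565

With a Gamma(shape α, rate β) prior, the Poisson likelihood is conjugate: the posterior is Gamma(α + ΣXᵢ, β + n).
Sum of counts S = 36 over n = 10 pages.
Posterior: Gamma(α+S, β+n) = Gamma(10.41+36, 3.45+10) = Gamma(46.41, 13.45).
Var = α/β² = 46.41/13.45² = 0.2565.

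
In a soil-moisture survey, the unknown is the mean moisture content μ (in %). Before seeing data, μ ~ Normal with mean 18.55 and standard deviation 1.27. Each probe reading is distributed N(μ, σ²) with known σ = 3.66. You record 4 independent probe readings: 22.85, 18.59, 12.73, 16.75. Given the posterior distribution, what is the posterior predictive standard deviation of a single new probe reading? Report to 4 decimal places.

For Normal data with known variance σ², a Normal(μ₀, σ₀²) prior on μ is conjugate. Posterior precision = 1/σ₀² + n/σ²; posterior mean is the precision-weighted average of μ₀ and x̄.
σ₀² = 1.27² = 1.6129, σ² = 3.66² = 13.3956; σ² + n·σ₀² = 13.3956 + 4·1.6129 = 19.8472.
Posterior precision = 1/σ₀² + n/σ² = 1/1.6129 + 4/13.3956 = (σ² + n·σ₀²)/(σ₀²σ²) = 19.8472/(1.6129·13.3956); posterior variance σₙ² = σ₀²σ²/(σ² + n·σ₀²) = 1.6129·13.3956/19.8472 = 1.088605.
Predictive variance for one new observation = σₙ² + σ² = 1.6129·13.3956/19.8472 + 13.3956 = σ²·(σ₀² + 19.8472)/19.8472 = 13.3956·21.4601/19.8472 = 14.484205; SD = √(13.3956·21.4601/19.8472) = 3.8058.

3.8058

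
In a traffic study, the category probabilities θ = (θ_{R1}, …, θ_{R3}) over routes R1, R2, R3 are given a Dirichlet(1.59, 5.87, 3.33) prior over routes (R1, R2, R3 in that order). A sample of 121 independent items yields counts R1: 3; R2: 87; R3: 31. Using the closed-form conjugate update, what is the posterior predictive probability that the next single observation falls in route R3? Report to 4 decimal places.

The Dirichlet prior is conjugate to the Multinomial likelihood: each posterior αⱼ = prior αⱼ + observed count nⱼ.
Posterior concentration: (4.59, 92.87, 34.33), total = 131.79.
P(next = R3 | data) = α_{R3}/Σα = 0.2605.

0.2605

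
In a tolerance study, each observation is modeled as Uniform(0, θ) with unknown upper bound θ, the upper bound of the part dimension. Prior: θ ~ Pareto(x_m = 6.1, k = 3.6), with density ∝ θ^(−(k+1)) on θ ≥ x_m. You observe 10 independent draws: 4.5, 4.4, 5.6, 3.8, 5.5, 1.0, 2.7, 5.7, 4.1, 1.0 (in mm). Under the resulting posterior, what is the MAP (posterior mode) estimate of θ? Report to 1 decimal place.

A Pareto(scale x_m, shape k) prior on the upper bound θ of Uniform(0, θ) is conjugate: posterior is Pareto(max(x_m, max xᵢ), k + n).
Sample maximum = 5.7; prior scale x_m = 6.1 → posterior scale = max = 6.1.
Posterior shape = 3.6 + 10 = 13.6.
The Pareto density is decreasing on [x_m, ∞), so the mode is x_m = 6.1.

6.1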